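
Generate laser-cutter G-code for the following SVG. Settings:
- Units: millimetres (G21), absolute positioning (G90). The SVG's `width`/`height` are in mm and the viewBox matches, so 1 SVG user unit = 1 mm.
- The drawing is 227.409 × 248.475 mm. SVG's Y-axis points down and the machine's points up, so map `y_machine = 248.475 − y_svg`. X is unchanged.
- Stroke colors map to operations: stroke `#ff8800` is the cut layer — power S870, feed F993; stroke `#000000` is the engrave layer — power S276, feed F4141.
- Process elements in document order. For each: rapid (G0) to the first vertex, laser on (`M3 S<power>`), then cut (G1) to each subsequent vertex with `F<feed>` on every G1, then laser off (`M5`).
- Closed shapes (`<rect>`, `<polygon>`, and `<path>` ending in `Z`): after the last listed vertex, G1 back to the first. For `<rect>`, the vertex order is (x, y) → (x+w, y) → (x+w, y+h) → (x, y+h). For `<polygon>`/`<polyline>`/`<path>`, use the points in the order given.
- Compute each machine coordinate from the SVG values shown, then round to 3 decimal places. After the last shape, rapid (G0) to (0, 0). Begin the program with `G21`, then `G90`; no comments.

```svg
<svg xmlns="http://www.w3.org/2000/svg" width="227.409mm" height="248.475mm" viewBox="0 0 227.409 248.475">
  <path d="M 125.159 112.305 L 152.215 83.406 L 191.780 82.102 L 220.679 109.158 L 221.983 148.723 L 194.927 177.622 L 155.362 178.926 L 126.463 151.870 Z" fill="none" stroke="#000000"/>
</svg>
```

1 u = 1 mm; y_m = 248.475 − y.

[1] `<path>` regular polygon, #000000→engrave S276 F4141: (125.159,136.170) → (152.215,165.069) → (191.780,166.373) → (220.679,139.317) → (221.983,99.752) → (194.927,70.853) → (155.362,69.549) → (126.463,96.605) → (125.159,136.170) (closed)

G21
G90
G0 X125.159 Y136.170
M3 S276
G1 X152.215 Y165.069 F4141
G1 X191.780 Y166.373 F4141
G1 X220.679 Y139.317 F4141
G1 X221.983 Y99.752 F4141
G1 X194.927 Y70.853 F4141
G1 X155.362 Y69.549 F4141
G1 X126.463 Y96.605 F4141
G1 X125.159 Y136.170 F4141
M5
G0 X0.000 Y0.000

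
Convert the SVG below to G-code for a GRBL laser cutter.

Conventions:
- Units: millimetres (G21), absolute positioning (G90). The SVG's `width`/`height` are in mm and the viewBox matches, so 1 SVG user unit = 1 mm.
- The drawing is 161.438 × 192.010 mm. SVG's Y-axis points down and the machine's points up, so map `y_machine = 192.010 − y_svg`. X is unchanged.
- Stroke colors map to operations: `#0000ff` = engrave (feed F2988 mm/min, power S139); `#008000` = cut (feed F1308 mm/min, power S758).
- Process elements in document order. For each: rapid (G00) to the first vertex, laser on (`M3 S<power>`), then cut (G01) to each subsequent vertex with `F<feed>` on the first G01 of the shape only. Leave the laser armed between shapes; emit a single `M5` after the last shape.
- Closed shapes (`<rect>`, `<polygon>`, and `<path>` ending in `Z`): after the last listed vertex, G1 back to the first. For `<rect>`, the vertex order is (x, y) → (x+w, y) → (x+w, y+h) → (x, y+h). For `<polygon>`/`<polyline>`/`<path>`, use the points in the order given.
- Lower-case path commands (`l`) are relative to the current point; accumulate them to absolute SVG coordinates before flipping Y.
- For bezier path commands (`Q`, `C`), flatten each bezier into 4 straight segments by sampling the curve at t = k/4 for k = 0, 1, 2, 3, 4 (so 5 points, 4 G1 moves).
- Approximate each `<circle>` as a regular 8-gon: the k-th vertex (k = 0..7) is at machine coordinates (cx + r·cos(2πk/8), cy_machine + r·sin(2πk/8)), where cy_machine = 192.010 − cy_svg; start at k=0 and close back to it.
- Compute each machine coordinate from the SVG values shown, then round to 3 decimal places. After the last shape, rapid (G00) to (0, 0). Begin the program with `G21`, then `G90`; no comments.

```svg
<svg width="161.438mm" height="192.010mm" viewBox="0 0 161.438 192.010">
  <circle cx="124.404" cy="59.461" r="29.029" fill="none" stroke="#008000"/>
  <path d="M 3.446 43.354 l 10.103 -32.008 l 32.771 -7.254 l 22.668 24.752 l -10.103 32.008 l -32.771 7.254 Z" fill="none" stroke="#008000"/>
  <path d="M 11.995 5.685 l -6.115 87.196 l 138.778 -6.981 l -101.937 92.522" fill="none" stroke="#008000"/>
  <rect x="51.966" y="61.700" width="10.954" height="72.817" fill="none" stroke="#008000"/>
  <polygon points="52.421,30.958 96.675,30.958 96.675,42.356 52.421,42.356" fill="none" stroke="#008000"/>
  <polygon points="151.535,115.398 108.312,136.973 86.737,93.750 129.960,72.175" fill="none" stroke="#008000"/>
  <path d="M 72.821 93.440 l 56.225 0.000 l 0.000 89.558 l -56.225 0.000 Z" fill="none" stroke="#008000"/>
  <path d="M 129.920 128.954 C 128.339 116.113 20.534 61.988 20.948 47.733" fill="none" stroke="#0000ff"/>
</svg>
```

Since the viewBox matches the mm dimensions, user units are millimetres directly. The only transform is the Y-flip y_m = 192.010 − y_svg.

Shape 1 is a circle drawn with `<circle>`. Its stroke #008000 means cut at S758, F1308. After flipping Y the toolpath is (153.433,132.549) → (144.931,153.076) → (124.404,161.578) → (103.877,153.076) → (95.375,132.549) → (103.877,112.022) → (124.404,103.520) → (144.931,112.022) → (153.433,132.549), returning to the start.

Shape 2 is a regular polygon drawn with `<path>`. Its stroke #008000 means cut at S758, F1308. After flipping Y the toolpath is (3.446,148.656) → (13.549,180.664) → (46.320,187.918) → (68.988,163.166) → (58.885,131.158) → (26.114,123.904) → (3.446,148.656), returning to the start.

Shape 3 is a open polyline drawn with `<path>`. Its stroke #008000 means cut at S758, F1308. After flipping Y the toolpath is (11.995,186.325) → (5.880,99.129) → (144.658,106.110) → (42.721,13.588).

Shape 4 is a rectangle drawn with `<rect>`. Its stroke #008000 means cut at S758, F1308. After flipping Y the toolpath is (51.966,130.310) → (62.920,130.310) → (62.920,57.493) → (51.966,57.493) → (51.966,130.310), returning to the start.

Shape 5 is a rectangle drawn with `<polygon>`. Its stroke #008000 means cut at S758, F1308. After flipping Y the toolpath is (52.421,161.052) → (96.675,161.052) → (96.675,149.654) → (52.421,149.654) → (52.421,161.052), returning to the start.

Shape 6 is a regular polygon drawn with `<polygon>`. Its stroke #008000 means cut at S758, F1308. After flipping Y the toolpath is (151.535,76.612) → (108.312,55.037) → (86.737,98.260) → (129.960,119.835) → (151.535,76.612), returning to the start.

Shape 7 is a rectangle drawn with `<path>`. Its stroke #008000 means cut at S758, F1308. After flipping Y the toolpath is (72.821,98.570) → (129.046,98.570) → (129.046,9.012) → (72.821,9.012) → (72.821,98.570), returning to the start.

Shape 8 is a cubic bezier drawn with `<path>`. Its stroke #0000ff means engrave at S139, F2988. After flipping Y the toolpath is (129.920,63.056) → (112.168,79.159) → (74.686,103.136) → (37.578,127.378) → (20.948,144.277).

G21
G90
G00 X153.433 Y132.549
M3 S758
G01 X144.931 Y153.076 F1308
G01 X124.404 Y161.578
G01 X103.877 Y153.076
G01 X95.375 Y132.549
G01 X103.877 Y112.022
G01 X124.404 Y103.520
G01 X144.931 Y112.022
G01 X153.433 Y132.549
G00 X3.446 Y148.656
M3 S758
G01 X13.549 Y180.664 F1308
G01 X46.320 Y187.918
G01 X68.988 Y163.166
G01 X58.885 Y131.158
G01 X26.114 Y123.904
G01 X3.446 Y148.656
G00 X11.995 Y186.325
M3 S758
G01 X5.880 Y99.129 F1308
G01 X144.658 Y106.110
G01 X42.721 Y13.588
G00 X51.966 Y130.310
M3 S758
G01 X62.920 Y130.310 F1308
G01 X62.920 Y57.493
G01 X51.966 Y57.493
G01 X51.966 Y130.310
G00 X52.421 Y161.052
M3 S758
G01 X96.675 Y161.052 F1308
G01 X96.675 Y149.654
G01 X52.421 Y149.654
G01 X52.421 Y161.052
G00 X151.535 Y76.612
M3 S758
G01 X108.312 Y55.037 F1308
G01 X86.737 Y98.260
G01 X129.960 Y119.835
G01 X151.535 Y76.612
G00 X72.821 Y98.570
M3 S758
G01 X129.046 Y98.570 F1308
G01 X129.046 Y9.012
G01 X72.821 Y9.012
G01 X72.821 Y98.570
G00 X129.920 Y63.056
M3 S139
G01 X112.168 Y79.159 F2988
G01 X74.686 Y103.136
G01 X37.578 Y127.378
G01 X20.948 Y144.277
M5
G00 X0.000 Y0.000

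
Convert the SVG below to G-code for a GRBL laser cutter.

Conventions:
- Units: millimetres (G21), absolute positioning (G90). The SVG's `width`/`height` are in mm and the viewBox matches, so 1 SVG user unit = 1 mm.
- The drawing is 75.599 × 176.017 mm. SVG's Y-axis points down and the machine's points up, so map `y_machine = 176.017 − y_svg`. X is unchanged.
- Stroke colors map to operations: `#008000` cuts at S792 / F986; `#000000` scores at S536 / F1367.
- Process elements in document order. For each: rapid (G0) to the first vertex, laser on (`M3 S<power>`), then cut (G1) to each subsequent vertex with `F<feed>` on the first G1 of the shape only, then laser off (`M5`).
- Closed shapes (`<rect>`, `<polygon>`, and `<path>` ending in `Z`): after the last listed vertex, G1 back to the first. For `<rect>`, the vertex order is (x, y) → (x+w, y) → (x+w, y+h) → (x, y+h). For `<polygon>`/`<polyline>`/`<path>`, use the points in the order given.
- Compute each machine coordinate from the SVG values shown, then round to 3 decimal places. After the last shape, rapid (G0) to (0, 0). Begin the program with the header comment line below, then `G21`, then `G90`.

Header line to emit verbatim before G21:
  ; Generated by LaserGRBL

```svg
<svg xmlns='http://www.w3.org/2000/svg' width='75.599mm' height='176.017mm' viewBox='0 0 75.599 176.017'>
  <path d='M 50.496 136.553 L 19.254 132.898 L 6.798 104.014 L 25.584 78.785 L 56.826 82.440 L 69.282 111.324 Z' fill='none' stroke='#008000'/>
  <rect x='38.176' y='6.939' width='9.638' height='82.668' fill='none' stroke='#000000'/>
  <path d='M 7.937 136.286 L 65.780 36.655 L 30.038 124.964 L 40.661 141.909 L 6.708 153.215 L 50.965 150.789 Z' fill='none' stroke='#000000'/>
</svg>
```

; Generated by LaserGRBL
G21
G90
G0 X50.496 Y39.464
M3 S792
G1 X19.254 Y43.119 F986
G1 X6.798 Y72.003
G1 X25.584 Y97.232
G1 X56.826 Y93.577
G1 X69.282 Y64.693
G1 X50.496 Y39.464
M5
G0 X38.176 Y169.078
M3 S536
G1 X47.814 Y169.078 F1367
G1 X47.814 Y86.410
G1 X38.176 Y86.410
G1 X38.176 Y169.078
M5
G0 X7.937 Y39.731
M3 S536
G1 X65.780 Y139.362 F1367
G1 X30.038 Y51.053
G1 X40.661 Y34.108
G1 X6.708 Y22.802
G1 X50.965 Y25.228
G1 X7.937 Y39.731
M5
G0 X0.000 Y0.000

1 u = 1 mm; y_m = 176.017 − y.

[1] `<path>` regular polygon, #008000→cut S792 F986: (50.496,39.464) → (19.254,43.119) → (6.798,72.003) → (25.584,97.232) → (56.826,93.577) → (69.282,64.693) → (50.496,39.464) (closed)

[2] `<rect>` rectangle, #000000→score S536 F1367: (38.176,169.078) → (47.814,169.078) → (47.814,86.410) → (38.176,86.410) → (38.176,169.078) (closed)

[3] `<path>` closed polygon, #000000→score S536 F1367: (7.937,39.731) → (65.780,139.362) → (30.038,51.053) → (40.661,34.108) → (6.708,22.802) → (50.965,25.228) → (7.937,39.731) (closed)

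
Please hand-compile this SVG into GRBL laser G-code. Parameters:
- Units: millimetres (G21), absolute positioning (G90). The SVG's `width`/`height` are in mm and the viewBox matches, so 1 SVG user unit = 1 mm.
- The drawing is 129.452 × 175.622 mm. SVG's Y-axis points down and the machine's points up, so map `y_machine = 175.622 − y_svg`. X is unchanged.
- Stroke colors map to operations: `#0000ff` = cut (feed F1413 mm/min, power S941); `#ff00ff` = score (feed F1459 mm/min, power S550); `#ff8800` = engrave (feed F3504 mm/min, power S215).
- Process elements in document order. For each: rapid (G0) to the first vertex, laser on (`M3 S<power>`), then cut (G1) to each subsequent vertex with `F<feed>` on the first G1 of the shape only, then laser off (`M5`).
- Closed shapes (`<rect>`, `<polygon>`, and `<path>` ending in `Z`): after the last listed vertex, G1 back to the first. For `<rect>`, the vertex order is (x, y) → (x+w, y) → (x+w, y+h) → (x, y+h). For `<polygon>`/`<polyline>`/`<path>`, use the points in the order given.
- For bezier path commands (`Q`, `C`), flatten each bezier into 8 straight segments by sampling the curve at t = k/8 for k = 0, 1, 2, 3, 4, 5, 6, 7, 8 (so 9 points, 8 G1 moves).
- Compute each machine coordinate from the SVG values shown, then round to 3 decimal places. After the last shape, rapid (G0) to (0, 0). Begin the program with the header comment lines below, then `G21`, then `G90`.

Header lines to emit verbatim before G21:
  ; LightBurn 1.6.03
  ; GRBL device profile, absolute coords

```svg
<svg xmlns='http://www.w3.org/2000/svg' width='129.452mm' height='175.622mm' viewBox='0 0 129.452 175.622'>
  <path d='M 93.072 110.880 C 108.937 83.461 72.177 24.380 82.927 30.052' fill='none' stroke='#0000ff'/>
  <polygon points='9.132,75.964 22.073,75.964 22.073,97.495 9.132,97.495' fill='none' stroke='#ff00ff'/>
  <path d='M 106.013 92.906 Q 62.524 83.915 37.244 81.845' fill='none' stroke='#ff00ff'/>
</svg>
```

Since the viewBox matches the mm dimensions, user units are millimetres directly. The only transform is the Y-flip y_m = 175.622 − y_svg.

Shape 1 is a cubic bezier drawn with `<path>`. Its stroke #0000ff means cut at S941, F1413. After flipping Y the toolpath is (93.072,64.742) → (96.750,76.320) → (96.668,89.736) → (94.000,103.861) → (89.918,117.565) → (85.596,129.718) → (82.208,139.189) → (80.927,144.850) → (82.927,145.570).

Shape 2 is a rectangle drawn with `<polygon>`. Its stroke #ff00ff means score at S550, F1459. After flipping Y the toolpath is (9.132,99.658) → (22.073,99.658) → (22.073,78.127) → (9.132,78.127) → (9.132,99.658), returning to the start.

Shape 3 is a quadratic bezier drawn with `<path>`. Its stroke #ff00ff means score at S550, F1459. After flipping Y the toolpath is (106.013,82.716) → (95.425,84.856) → (85.407,86.779) → (75.957,88.486) → (67.076,89.977) → (58.765,91.251) → (51.022,92.309) → (43.849,93.151) → (37.244,93.777).

; LightBurn 1.6.03
; GRBL device profile, absolute coords
G21
G90
G0 X93.072 Y64.742
M3 S941
G1 X96.750 Y76.320 F1413
G1 X96.668 Y89.736
G1 X94.000 Y103.861
G1 X89.918 Y117.565
G1 X85.596 Y129.718
G1 X82.208 Y139.189
G1 X80.927 Y144.850
G1 X82.927 Y145.570
M5
G0 X9.132 Y99.658
M3 S550
G1 X22.073 Y99.658 F1459
G1 X22.073 Y78.127
G1 X9.132 Y78.127
G1 X9.132 Y99.658
M5
G0 X106.013 Y82.716
M3 S550
G1 X95.425 Y84.856 F1459
G1 X85.407 Y86.779
G1 X75.957 Y88.486
G1 X67.076 Y89.977
G1 X58.765 Y91.251
G1 X51.022 Y92.309
G1 X43.849 Y93.151
G1 X37.244 Y93.777
M5
G0 X0.000 Y0.000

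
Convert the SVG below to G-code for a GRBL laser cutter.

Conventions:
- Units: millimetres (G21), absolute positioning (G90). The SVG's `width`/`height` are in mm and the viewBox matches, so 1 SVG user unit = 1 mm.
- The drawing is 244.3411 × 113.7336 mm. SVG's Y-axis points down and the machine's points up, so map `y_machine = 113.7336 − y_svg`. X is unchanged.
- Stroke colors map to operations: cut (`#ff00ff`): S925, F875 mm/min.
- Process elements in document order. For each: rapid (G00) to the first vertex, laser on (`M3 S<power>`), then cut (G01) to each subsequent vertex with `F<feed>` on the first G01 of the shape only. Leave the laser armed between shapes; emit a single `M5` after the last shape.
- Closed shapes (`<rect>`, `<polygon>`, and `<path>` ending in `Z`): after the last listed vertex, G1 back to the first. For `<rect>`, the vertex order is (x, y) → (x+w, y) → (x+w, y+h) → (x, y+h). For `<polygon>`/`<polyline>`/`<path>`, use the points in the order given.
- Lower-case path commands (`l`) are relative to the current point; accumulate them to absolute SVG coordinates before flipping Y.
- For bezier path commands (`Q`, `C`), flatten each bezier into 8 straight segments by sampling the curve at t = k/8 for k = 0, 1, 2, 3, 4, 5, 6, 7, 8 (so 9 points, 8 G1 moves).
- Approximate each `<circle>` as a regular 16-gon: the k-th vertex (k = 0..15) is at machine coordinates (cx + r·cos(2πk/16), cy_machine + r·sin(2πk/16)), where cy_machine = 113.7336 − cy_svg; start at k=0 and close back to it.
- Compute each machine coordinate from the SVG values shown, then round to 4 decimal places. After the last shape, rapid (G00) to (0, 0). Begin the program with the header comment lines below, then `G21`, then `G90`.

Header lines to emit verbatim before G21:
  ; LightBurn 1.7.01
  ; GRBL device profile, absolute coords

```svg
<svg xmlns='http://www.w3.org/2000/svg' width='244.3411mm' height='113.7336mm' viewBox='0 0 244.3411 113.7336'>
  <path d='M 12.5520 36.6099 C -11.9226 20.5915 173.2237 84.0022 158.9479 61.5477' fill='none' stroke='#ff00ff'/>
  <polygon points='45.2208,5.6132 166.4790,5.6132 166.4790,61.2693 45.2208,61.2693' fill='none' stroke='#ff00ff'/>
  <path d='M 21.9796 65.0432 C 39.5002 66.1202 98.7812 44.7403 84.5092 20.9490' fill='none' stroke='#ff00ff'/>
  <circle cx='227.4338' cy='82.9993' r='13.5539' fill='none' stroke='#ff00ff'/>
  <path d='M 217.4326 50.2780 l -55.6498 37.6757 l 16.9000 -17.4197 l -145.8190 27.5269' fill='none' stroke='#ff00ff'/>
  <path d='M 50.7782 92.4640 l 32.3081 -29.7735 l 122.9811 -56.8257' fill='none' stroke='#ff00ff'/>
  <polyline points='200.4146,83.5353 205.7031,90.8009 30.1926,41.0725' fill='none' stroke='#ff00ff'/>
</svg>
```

viewBox `0 0 244.3411 113.7336` with mm width/height → 1 unit = 1 mm. Flip: y_m = 113.7336 − y_svg.

**Shape 1** — `<path>` cubic bezier, stroke `#ff00ff` → cut (S925, F875). Control points (SVG): P0=(12.5520,36.6099), P1=(-11.9226,20.5915), P2=(173.2237,84.0022), P3=(158.9479,61.5477); sampled at t=k/8. Machine vertices: (12.5520,77.1237) → (12.4011,79.7302) → (27.1087,76.8273) → (51.8813,70.3519) → (81.9254,62.2413) → (112.4476,54.4323) → (138.6544,48.8620) → (155.7523,47.4676) → (158.9479,52.1859). Open path.

**Shape 2** — `<polygon>` rectangle, stroke `#ff00ff` → cut (S925, F875). Machine vertices: (45.2208,108.1204) → (166.4790,108.1204) → (166.4790,52.4643) → (45.2208,52.4643) → (45.2208,108.1204). Closed: final G1 returns to the first vertex.

**Shape 3** — `<path>` cubic bezier, stroke `#ff00ff` → cut (S925, F875). Control points (SVG): P0=(21.9796,65.0432), P1=(39.5002,66.1202), P2=(98.7812,44.7403), P3=(84.5092,20.9490); sampled at t=k/8. Machine vertices: (21.9796,48.6904) → (30.2821,49.3000) → (41.1484,51.7801) → (53.2270,55.8957) → (65.1666,61.4119) → (75.6160,68.0938) → (83.2238,75.7065) → (86.6386,84.0150) → (84.5092,92.7846). Open path.

**Shape 4** — `<circle>` circle, stroke `#ff00ff` → cut (S925, F875). Machine vertices: (240.9877,30.7343) → (239.9560,35.9212) → (237.0179,40.3184) → (232.6207,43.2565) → (227.4338,44.2882) → (222.2469,43.2565) → (217.8497,40.3184) → (214.9116,35.9212) → (213.8799,30.7343) → (214.9116,25.5474) → (217.8497,21.1502) → (222.2469,18.2121) → (227.4338,17.1804) → (232.6207,18.2121) → (237.0179,21.1502) → (239.9560,25.5474) → (240.9877,30.7343). Closed: final G1 returns to the first vertex.

**Shape 5** — `<path>` open polyline, stroke `#ff00ff` → cut (S925, F875). Machine vertices: (217.4326,63.4556) → (161.7828,25.7799) → (178.6828,43.1996) → (32.8638,15.6727). Open path.

**Shape 6** — `<path>` open polyline, stroke `#ff00ff` → cut (S925, F875). Machine vertices: (50.7782,21.2696) → (83.0863,51.0431) → (206.0674,107.8688). Open path.

**Shape 7** — `<polyline>` open polyline, stroke `#ff00ff` → cut (S925, F875). Machine vertices: (200.4146,30.1983) → (205.7031,22.9327) → (30.1926,72.6611). Open path.

; LightBurn 1.7.01
; GRBL device profile, absolute coords
G21
G90
G00 X12.5520 Y77.1237
M3 S925
G01 X12.4011 Y79.7302 F875
G01 X27.1087 Y76.8273
G01 X51.8813 Y70.3519
G01 X81.9254 Y62.2413
G01 X112.4476 Y54.4323
G01 X138.6544 Y48.8620
G01 X155.7523 Y47.4676
G01 X158.9479 Y52.1859
G00 X45.2208 Y108.1204
M3 S925
G01 X166.4790 Y108.1204 F875
G01 X166.4790 Y52.4643
G01 X45.2208 Y52.4643
G01 X45.2208 Y108.1204
G00 X21.9796 Y48.6904
M3 S925
G01 X30.2821 Y49.3000 F875
G01 X41.1484 Y51.7801
G01 X53.2270 Y55.8957
G01 X65.1666 Y61.4119
G01 X75.6160 Y68.0938
G01 X83.2238 Y75.7065
G01 X86.6386 Y84.0150
G01 X84.5092 Y92.7846
G00 X240.9877 Y30.7343
M3 S925
G01 X239.9560 Y35.9212 F875
G01 X237.0179 Y40.3184
G01 X232.6207 Y43.2565
G01 X227.4338 Y44.2882
G01 X222.2469 Y43.2565
G01 X217.8497 Y40.3184
G01 X214.9116 Y35.9212
G01 X213.8799 Y30.7343
G01 X214.9116 Y25.5474
G01 X217.8497 Y21.1502
G01 X222.2469 Y18.2121
G01 X227.4338 Y17.1804
G01 X232.6207 Y18.2121
G01 X237.0179 Y21.1502
G01 X239.9560 Y25.5474
G01 X240.9877 Y30.7343
G00 X217.4326 Y63.4556
M3 S925
G01 X161.7828 Y25.7799 F875
G01 X178.6828 Y43.1996
G01 X32.8638 Y15.6727
G00 X50.7782 Y21.2696
M3 S925
G01 X83.0863 Y51.0431 F875
G01 X206.0674 Y107.8688
G00 X200.4146 Y30.1983
M3 S925
G01 X205.7031 Y22.9327 F875
G01 X30.1926 Y72.6611
M5
G00 X0.0000 Y0.0000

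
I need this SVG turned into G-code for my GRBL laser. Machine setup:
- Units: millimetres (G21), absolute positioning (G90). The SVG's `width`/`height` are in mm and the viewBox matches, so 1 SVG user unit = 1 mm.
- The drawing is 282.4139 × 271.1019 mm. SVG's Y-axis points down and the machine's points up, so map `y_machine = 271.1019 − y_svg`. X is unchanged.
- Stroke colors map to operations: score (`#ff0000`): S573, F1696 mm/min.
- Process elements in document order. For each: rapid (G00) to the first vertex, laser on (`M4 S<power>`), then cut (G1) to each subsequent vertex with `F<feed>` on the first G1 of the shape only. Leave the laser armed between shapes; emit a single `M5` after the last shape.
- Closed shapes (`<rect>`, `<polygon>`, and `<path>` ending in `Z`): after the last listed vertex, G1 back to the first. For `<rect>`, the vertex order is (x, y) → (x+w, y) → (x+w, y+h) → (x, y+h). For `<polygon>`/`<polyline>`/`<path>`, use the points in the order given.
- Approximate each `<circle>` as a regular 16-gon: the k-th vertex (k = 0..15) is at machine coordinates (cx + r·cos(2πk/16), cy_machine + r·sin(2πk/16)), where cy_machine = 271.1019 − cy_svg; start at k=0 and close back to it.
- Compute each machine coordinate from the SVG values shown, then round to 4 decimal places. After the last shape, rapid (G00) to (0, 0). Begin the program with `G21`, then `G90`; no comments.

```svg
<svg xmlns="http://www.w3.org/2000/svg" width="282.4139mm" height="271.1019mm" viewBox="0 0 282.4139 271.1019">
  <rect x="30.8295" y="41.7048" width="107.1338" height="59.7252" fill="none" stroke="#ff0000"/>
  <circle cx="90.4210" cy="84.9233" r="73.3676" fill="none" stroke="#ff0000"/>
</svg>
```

viewBox `0 0 282.4139 271.1019` with mm width/height → 1 unit = 1 mm. Flip: y_m = 271.1019 − y_svg.

**Shape 1** — `<rect>` rectangle, stroke `#ff0000` → score (S573, F1696). Machine vertices: (30.8295,229.3971) → (137.9633,229.3971) → (137.9633,169.6719) → (30.8295,169.6719) → (30.8295,229.3971). Closed: final G1 returns to the first vertex.

**Shape 2** — `<circle>` circle, stroke `#ff0000` → score (S573, F1696). Machine vertices: (163.7886,186.1786) → (158.2038,214.2552) → (142.2997,238.0573) → (118.4976,253.9614) → (90.4210,259.5462) → (62.3444,253.9614) → (38.5423,238.0573) → (22.6382,214.2552) → (17.0534,186.1786) → (22.6382,158.1020) → (38.5423,134.2999) → (62.3444,118.3958) → (90.4210,112.8110) → (118.4976,118.3958) → (142.2997,134.2999) → (158.2038,158.1020) → (163.7886,186.1786). Closed: final G1 returns to the first vertex.

G21
G90
G00 X30.8295 Y229.3971
M4 S573
G1 X137.9633 Y229.3971 F1696
G1 X137.9633 Y169.6719
G1 X30.8295 Y169.6719
G1 X30.8295 Y229.3971
G00 X163.7886 Y186.1786
M4 S573
G1 X158.2038 Y214.2552 F1696
G1 X142.2997 Y238.0573
G1 X118.4976 Y253.9614
G1 X90.4210 Y259.5462
G1 X62.3444 Y253.9614
G1 X38.5423 Y238.0573
G1 X22.6382 Y214.2552
G1 X17.0534 Y186.1786
G1 X22.6382 Y158.1020
G1 X38.5423 Y134.2999
G1 X62.3444 Y118.3958
G1 X90.4210 Y112.8110
G1 X118.4976 Y118.3958
G1 X142.2997 Y134.2999
G1 X158.2038 Y158.1020
G1 X163.7886 Y186.1786
M5
G00 X0.0000 Y0.0000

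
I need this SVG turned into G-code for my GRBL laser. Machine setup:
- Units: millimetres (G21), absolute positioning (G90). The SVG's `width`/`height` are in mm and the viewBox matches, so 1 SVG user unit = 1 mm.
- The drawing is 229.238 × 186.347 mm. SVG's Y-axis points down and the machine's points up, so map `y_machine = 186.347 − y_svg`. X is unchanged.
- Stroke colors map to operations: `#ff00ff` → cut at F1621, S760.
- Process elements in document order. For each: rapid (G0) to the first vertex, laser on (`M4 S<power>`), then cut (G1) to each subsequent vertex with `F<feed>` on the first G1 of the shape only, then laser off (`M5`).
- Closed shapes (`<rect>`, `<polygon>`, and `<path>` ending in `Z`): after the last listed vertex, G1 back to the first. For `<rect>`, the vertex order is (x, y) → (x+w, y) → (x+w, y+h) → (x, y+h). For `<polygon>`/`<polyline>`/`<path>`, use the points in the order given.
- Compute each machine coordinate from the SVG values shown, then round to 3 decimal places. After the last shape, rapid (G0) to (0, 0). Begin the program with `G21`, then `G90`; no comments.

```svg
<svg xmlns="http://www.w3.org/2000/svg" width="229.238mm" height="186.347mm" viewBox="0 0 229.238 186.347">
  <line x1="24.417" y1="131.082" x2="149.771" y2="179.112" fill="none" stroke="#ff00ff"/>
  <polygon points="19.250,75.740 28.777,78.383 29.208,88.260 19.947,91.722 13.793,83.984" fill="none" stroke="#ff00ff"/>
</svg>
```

G21
G90
G0 X24.417 Y55.265
M4 S760
G1 X149.771 Y7.235 F1621
M5
G0 X19.250 Y110.607
M4 S760
G1 X28.777 Y107.964 F1621
G1 X29.208 Y98.087
G1 X19.947 Y94.625
G1 X13.793 Y102.363
G1 X19.250 Y110.607
M5
G0 X0.000 Y0.000

viewBox `0 0 229.238 186.347` with mm width/height → 1 unit = 1 mm. Flip: y_m = 186.347 − y_svg.

**Shape 1** — `<line>` line segment, stroke `#ff00ff` → cut (S760, F1621). Machine vertices: (24.417,55.265) → (149.771,7.235). Open path.

**Shape 2** — `<polygon>` regular polygon, stroke `#ff00ff` → cut (S760, F1621). Machine vertices: (19.250,110.607) → (28.777,107.964) → (29.208,98.087) → (19.947,94.625) → (13.793,102.363) → (19.250,110.607). Closed: final G1 returns to the first vertex.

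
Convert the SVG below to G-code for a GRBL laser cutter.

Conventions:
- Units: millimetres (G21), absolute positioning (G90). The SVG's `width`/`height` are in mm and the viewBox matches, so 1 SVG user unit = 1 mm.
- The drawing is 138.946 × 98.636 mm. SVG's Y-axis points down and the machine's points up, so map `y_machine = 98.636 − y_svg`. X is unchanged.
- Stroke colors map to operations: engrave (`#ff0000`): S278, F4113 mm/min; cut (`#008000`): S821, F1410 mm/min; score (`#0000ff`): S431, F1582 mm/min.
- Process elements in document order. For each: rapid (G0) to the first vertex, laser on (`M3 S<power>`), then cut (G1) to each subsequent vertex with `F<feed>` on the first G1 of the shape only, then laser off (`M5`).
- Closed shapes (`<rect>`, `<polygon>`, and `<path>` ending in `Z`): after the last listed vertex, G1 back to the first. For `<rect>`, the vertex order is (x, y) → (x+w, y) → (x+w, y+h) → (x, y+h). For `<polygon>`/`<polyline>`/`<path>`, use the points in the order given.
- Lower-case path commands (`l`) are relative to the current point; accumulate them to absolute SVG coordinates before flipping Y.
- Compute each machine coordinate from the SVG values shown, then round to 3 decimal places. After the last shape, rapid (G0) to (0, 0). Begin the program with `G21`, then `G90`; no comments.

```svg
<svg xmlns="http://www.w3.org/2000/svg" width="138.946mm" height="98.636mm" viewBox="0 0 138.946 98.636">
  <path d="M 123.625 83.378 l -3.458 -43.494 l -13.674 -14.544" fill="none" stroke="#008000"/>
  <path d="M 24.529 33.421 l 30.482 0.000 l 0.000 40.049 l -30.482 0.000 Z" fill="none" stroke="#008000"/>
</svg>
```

Since the viewBox matches the mm dimensions, user units are millimetres directly. The only transform is the Y-flip y_m = 98.636 − y_svg.

Shape 1 is a open polyline drawn with `<path>`. Its stroke #008000 means cut at S821, F1410. After flipping Y the toolpath is (123.625,15.258) → (120.167,58.752) → (106.493,73.296).

Shape 2 is a rectangle drawn with `<path>`. Its stroke #008000 means cut at S821, F1410. After flipping Y the toolpath is (24.529,65.215) → (55.011,65.215) → (55.011,25.166) → (24.529,25.166) → (24.529,65.215), returning to the start.

G21
G90
G0 X123.625 Y15.258
M3 S821
G1 X120.167 Y58.752 F1410
G1 X106.493 Y73.296
M5
G0 X24.529 Y65.215
M3 S821
G1 X55.011 Y65.215 F1410
G1 X55.011 Y25.166
G1 X24.529 Y25.166
G1 X24.529 Y65.215
M5
G0 X0.000 Y0.000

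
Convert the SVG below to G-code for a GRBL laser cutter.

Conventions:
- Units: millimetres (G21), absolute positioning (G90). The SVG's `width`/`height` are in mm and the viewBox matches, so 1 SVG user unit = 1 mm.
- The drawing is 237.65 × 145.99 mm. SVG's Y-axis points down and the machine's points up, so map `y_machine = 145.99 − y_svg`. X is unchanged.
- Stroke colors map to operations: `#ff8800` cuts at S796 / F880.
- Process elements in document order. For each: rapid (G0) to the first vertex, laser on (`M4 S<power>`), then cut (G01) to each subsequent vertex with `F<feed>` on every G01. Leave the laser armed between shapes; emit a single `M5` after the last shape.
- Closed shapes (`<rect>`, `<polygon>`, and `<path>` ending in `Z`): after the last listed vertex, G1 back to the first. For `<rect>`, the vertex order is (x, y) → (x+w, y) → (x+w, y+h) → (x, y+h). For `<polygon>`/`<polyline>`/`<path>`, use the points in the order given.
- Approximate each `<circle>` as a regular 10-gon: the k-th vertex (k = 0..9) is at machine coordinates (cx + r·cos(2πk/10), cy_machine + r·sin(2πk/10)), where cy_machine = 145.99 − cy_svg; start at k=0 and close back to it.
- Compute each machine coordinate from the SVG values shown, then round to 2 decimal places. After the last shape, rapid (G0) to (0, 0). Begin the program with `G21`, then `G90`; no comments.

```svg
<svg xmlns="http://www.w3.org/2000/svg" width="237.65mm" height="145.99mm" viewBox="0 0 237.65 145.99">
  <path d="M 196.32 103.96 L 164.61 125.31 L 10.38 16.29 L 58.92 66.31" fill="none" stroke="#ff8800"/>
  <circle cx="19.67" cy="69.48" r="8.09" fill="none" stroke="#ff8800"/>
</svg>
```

viewBox `0 0 237.65 145.99` with mm width/height → 1 unit = 1 mm. Flip: y_m = 145.99 − y_svg.

**Shape 1** — `<path>` open polyline, stroke `#ff8800` → cut (S796, F880). Machine vertices: (196.32,42.03) → (164.61,20.68) → (10.38,129.70) → (58.92,79.68). Open path.

**Shape 2** — `<circle>` circle, stroke `#ff8800` → cut (S796, F880). Machine vertices: (27.76,76.51) → (26.21,81.27) → (22.17,84.20) → (17.17,84.20) → (13.13,81.27) → (11.58,76.51) → (13.13,71.75) → (17.17,68.82) → (22.17,68.82) → (26.21,71.75) → (27.76,76.51). Closed: final G1 returns to the first vertex.

G21
G90
G0 X196.32 Y42.03
M4 S796
G01 X164.61 Y20.68 F880
G01 X10.38 Y129.70 F880
G01 X58.92 Y79.68 F880
G0 X27.76 Y76.51
M4 S796
G01 X26.21 Y81.27 F880
G01 X22.17 Y84.20 F880
G01 X17.17 Y84.20 F880
G01 X13.13 Y81.27 F880
G01 X11.58 Y76.51 F880
G01 X13.13 Y71.75 F880
G01 X17.17 Y68.82 F880
G01 X22.17 Y68.82 F880
G01 X26.21 Y71.75 F880
G01 X27.76 Y76.51 F880
M5
G0 X0.00 Y0.00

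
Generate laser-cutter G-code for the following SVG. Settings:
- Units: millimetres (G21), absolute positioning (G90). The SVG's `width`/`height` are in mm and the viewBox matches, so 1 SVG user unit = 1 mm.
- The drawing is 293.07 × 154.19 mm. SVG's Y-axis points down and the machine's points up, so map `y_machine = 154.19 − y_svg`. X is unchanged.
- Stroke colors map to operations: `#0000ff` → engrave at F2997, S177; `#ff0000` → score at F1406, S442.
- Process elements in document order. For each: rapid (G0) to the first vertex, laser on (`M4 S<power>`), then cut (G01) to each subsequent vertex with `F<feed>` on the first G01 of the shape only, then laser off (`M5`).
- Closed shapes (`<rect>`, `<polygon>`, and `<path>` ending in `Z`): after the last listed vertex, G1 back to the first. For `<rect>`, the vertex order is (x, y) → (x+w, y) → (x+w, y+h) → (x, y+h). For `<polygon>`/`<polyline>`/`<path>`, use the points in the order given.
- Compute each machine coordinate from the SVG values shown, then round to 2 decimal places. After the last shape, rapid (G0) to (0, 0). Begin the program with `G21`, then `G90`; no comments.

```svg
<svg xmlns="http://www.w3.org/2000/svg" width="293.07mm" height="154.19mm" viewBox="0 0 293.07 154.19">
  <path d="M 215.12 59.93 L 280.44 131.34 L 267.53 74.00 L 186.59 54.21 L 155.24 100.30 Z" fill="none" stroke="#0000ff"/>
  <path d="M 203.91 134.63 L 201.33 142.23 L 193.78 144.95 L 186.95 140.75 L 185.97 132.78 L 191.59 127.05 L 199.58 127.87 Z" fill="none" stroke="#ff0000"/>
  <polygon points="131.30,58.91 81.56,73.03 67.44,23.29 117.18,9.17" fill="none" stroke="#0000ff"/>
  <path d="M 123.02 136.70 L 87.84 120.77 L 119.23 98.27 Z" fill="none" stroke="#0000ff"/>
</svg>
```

G21
G90
G0 X215.12 Y94.26
M4 S177
G01 X280.44 Y22.85 F2997
G01 X267.53 Y80.19
G01 X186.59 Y99.98
G01 X155.24 Y53.89
G01 X215.12 Y94.26
M5
G0 X203.91 Y19.56
M4 S442
G01 X201.33 Y11.96 F1406
G01 X193.78 Y9.24
G01 X186.95 Y13.44
G01 X185.97 Y21.41
G01 X191.59 Y27.14
G01 X199.58 Y26.32
G01 X203.91 Y19.56
M5
G0 X131.30 Y95.28
M4 S177
G01 X81.56 Y81.16 F2997
G01 X67.44 Y130.90
G01 X117.18 Y145.02
G01 X131.30 Y95.28
M5
G0 X123.02 Y17.49
M4 S177
G01 X87.84 Y33.42 F2997
G01 X119.23 Y55.92
G01 X123.02 Y17.49
M5
G0 X0.00 Y0.00

Since the viewBox matches the mm dimensions, user units are millimetres directly. The only transform is the Y-flip y_m = 154.19 − y_svg.

Shape 1 is a closed polygon drawn with `<path>`. Its stroke #0000ff means engrave at S177, F2997. After flipping Y the toolpath is (215.12,94.26) → (280.44,22.85) → (267.53,80.19) → (186.59,99.98) → (155.24,53.89) → (215.12,94.26), returning to the start.

Shape 2 is a regular polygon drawn with `<path>`. Its stroke #ff0000 means score at S442, F1406. After flipping Y the toolpath is (203.91,19.56) → (201.33,11.96) → (193.78,9.24) → (186.95,13.44) → (185.97,21.41) → (191.59,27.14) → (199.58,26.32) → (203.91,19.56), returning to the start.

Shape 3 is a regular polygon drawn with `<polygon>`. Its stroke #0000ff means engrave at S177, F2997. After flipping Y the toolpath is (131.30,95.28) → (81.56,81.16) → (67.44,130.90) → (117.18,145.02) → (131.30,95.28), returning to the start.

Shape 4 is a regular polygon drawn with `<path>`. Its stroke #0000ff means engrave at S177, F2997. After flipping Y the toolpath is (123.02,17.49) → (87.84,33.42) → (119.23,55.92) → (123.02,17.49), returning to the start.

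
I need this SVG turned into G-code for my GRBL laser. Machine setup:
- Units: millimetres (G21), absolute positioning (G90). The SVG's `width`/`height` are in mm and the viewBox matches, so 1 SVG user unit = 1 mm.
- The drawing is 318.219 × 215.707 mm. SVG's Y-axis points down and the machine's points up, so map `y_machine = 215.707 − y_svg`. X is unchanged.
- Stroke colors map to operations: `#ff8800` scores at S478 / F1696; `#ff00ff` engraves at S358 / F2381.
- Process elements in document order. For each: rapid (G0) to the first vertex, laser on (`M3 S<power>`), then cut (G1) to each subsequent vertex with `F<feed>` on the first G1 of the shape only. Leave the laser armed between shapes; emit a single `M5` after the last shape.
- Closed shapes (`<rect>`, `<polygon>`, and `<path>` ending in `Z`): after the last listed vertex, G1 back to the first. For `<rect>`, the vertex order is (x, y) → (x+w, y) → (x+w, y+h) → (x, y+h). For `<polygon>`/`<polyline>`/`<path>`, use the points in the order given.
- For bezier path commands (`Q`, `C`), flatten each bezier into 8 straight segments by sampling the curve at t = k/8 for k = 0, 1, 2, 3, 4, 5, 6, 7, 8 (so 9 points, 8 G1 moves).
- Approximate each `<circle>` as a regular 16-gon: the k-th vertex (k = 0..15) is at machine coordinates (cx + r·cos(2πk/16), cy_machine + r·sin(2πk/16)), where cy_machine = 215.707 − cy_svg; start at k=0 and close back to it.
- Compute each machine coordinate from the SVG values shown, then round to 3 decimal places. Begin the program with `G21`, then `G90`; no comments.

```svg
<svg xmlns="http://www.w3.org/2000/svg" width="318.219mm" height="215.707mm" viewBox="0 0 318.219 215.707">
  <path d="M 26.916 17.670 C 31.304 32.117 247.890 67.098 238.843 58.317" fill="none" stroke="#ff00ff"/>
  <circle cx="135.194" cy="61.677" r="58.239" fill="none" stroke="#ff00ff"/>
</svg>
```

G21
G90
G0 X26.916 Y198.037
M3 S358
G1 X37.653 Y191.782 F2381
G1 X63.153 Y184.356
G1 X98.285 Y176.512
G1 X137.918 Y169.003
G1 X176.921 Y162.583
G1 X210.163 Y158.005
G1 X232.514 Y156.023
G1 X238.843 Y157.390
G0 X193.433 Y154.030
M3 S358
G1 X189.000 Y176.317 F2381
G1 X176.375 Y195.211
G1 X157.481 Y207.836
G1 X135.194 Y212.269
G1 X112.907 Y207.836
G1 X94.013 Y195.211
G1 X81.388 Y176.317
G1 X76.955 Y154.030
G1 X81.388 Y131.743
G1 X94.013 Y112.849
G1 X112.907 Y100.224
G1 X135.194 Y95.791
G1 X157.481 Y100.224
G1 X176.375 Y112.849
G1 X189.000 Y131.743
G1 X193.433 Y154.030
M5

Since the viewBox matches the mm dimensions, user units are millimetres directly. The only transform is the Y-flip y_m = 215.707 − y_svg.

Shape 1 is a cubic bezier drawn with `<path>`. Its stroke #ff00ff means engrave at S358, F2381. After flipping Y the toolpath is (26.916,198.037) → (37.653,191.782) → (63.153,184.356) → (98.285,176.512) → (137.918,169.003) → (176.921,162.583) → (210.163,158.005) → (232.514,156.023) → (238.843,157.390).

Shape 2 is a circle drawn with `<circle>`. Its stroke #ff00ff means engrave at S358, F2381. After flipping Y the toolpath is (193.433,154.030) → (189.000,176.317) → (176.375,195.211) → (157.481,207.836) → (135.194,212.269) → (112.907,207.836) → (94.013,195.211) → (81.388,176.317) → (76.955,154.030) → (81.388,131.743) → (94.013,112.849) → (112.907,100.224) → (135.194,95.791) → (157.481,100.224) → (176.375,112.849) → (189.000,131.743) → (193.433,154.030), returning to the start.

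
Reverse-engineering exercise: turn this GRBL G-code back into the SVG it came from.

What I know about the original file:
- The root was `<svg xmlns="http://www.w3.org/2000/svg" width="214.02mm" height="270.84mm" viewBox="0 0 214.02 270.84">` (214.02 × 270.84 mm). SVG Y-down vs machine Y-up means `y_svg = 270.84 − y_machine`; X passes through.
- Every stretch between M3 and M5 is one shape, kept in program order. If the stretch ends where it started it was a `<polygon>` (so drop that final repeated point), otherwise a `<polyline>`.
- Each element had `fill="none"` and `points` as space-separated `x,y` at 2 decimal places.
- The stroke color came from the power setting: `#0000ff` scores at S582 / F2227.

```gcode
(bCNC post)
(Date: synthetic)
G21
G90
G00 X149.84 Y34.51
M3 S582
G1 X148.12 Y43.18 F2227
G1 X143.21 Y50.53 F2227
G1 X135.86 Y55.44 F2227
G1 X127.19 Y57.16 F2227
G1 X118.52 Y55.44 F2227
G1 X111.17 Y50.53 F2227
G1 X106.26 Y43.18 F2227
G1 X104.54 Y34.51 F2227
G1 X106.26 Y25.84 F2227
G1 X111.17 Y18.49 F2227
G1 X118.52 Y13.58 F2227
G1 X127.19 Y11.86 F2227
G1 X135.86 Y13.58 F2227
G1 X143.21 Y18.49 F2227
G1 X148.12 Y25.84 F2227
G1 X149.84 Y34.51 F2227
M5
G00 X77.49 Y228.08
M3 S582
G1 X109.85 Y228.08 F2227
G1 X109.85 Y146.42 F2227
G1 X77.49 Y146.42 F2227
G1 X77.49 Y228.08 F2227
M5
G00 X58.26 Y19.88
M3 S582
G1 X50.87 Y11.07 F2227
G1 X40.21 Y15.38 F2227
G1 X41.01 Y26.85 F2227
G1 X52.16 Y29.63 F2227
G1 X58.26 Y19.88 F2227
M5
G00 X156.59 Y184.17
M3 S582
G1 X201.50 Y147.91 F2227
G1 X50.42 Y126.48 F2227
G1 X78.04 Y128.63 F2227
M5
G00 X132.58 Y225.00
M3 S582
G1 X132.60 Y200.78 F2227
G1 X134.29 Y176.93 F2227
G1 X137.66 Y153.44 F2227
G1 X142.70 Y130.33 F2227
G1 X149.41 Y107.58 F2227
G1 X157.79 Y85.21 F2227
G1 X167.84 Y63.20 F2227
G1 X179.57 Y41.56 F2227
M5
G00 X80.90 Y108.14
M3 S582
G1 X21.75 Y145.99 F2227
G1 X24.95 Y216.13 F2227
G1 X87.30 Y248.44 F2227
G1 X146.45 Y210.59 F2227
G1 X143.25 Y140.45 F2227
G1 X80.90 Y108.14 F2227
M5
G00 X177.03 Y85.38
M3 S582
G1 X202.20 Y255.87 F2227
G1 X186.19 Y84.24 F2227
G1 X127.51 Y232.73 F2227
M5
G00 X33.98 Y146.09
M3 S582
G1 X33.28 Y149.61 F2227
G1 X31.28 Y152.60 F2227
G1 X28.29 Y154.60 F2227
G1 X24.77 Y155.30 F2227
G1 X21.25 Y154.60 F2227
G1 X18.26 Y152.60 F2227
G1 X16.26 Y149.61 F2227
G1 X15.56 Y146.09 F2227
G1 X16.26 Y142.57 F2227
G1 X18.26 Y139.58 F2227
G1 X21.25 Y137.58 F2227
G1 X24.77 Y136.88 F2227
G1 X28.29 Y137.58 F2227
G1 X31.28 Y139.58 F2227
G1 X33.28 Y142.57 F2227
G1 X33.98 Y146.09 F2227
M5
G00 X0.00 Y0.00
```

<svg xmlns="http://www.w3.org/2000/svg" width="214.02mm" height="270.84mm" viewBox="0 0 214.02 270.84">
  <polygon points="149.84,236.33 148.12,227.66 143.21,220.31 135.86,215.40 127.19,213.68 118.52,215.40 111.17,220.31 106.26,227.66 104.54,236.33 106.26,245.00 111.17,252.35 118.52,257.26 127.19,258.98 135.86,257.26 143.21,252.35 148.12,245.00" fill="none" stroke="#0000ff"/>
  <polygon points="77.49,42.76 109.85,42.76 109.85,124.42 77.49,124.42" fill="none" stroke="#0000ff"/>
  <polygon points="58.26,250.96 50.87,259.77 40.21,255.46 41.01,243.99 52.16,241.21" fill="none" stroke="#0000ff"/>
  <polyline points="156.59,86.67 201.50,122.93 50.42,144.36 78.04,142.21" fill="none" stroke="#0000ff"/>
  <polyline points="132.58,45.84 132.60,70.06 134.29,93.91 137.66,117.40 142.70,140.51 149.41,163.26 157.79,185.63 167.84,207.64 179.57,229.28" fill="none" stroke="#0000ff"/>
  <polygon points="80.90,162.70 21.75,124.85 24.95,54.71 87.30,22.40 146.45,60.25 143.25,130.39" fill="none" stroke="#0000ff"/>
  <polyline points="177.03,185.46 202.20,14.97 186.19,186.60 127.51,38.11" fill="none" stroke="#0000ff"/>
  <polygon points="33.98,124.75 33.28,121.23 31.28,118.24 28.29,116.24 24.77,115.54 21.25,116.24 18.26,118.24 16.26,121.23 15.56,124.75 16.26,128.27 18.26,131.26 21.25,133.26 24.77,133.96 28.29,133.26 31.28,131.26 33.28,128.27" fill="none" stroke="#0000ff"/>
</svg>

Each laser-on run becomes one SVG element. Flip Y back into SVG space with y_svg = 270.84 − y_machine. Every run uses S582, so all elements get stroke `#0000ff` (score).

Run 1: The run returns to its start, so emit a `<polygon>` with points (Y-flipped): 149.84,236.33 148.12,227.66 143.21,220.31 135.86,215.40 127.19,213.68 118.52,215.40 111.17,220.31 106.26,227.66 104.54,236.33 106.26,245.00 111.17,252.35 118.52,257.26 127.19,258.98 135.86,257.26 143.21,252.35 148.12,245.00.

Run 2: The run returns to its start, so emit a `<polygon>` with points (Y-flipped): 77.49,42.76 109.85,42.76 109.85,124.42 77.49,124.42.

Run 3: The run returns to its start, so emit a `<polygon>` with points (Y-flipped): 58.26,250.96 50.87,259.77 40.21,255.46 41.01,243.99 52.16,241.21.

Run 4: The run is open, so emit a `<polyline>` with points (Y-flipped): 156.59,86.67 201.50,122.93 50.42,144.36 78.04,142.21.

Run 5: The run is open, so emit a `<polyline>` with points (Y-flipped): 132.58,45.84 132.60,70.06 134.29,93.91 137.66,117.40 142.70,140.51 149.41,163.26 157.79,185.63 167.84,207.64 179.57,229.28.

Run 6: The run returns to its start, so emit a `<polygon>` with points (Y-flipped): 80.90,162.70 21.75,124.85 24.95,54.71 87.30,22.40 146.45,60.25 143.25,130.39.

Run 7: The run is open, so emit a `<polyline>` with points (Y-flipped): 177.03,185.46 202.20,14.97 186.19,186.60 127.51,38.11.

Run 8: The run returns to its start, so emit a `<polygon>` with points (Y-flipped): 33.98,124.75 33.28,121.23 31.28,118.24 28.29,116.24 24.77,115.54 21.25,116.24 18.26,118.24 16.26,121.23 15.56,124.75 16.26,128.27 18.26,131.26 21.25,133.26 24.77,133.96 28.29,133.26 31.28,131.26 33.28,128.27.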